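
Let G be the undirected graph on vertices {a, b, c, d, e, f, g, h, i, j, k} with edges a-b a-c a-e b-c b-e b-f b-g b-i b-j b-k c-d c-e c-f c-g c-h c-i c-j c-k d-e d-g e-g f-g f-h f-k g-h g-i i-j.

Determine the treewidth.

3

A width-3 tree decomposition is:
Bags: B1 = {b, c, e, g}  B2 = {b, c, f, g}  B3 = {b, c, g, i}  B4 = {a, b, c, e}  B5 = {c, d, e, g}  B6 = {b, c, f, k}  B7 = {c, f, g, h}  B8 = {b, c, i, j}
Tree: B1–B2, B1–B3, B1–B4, B1–B5, B2–B6, B2–B7, B3–B8
Every bag has size at most 4, so the width is 4 − 1 = 3 and tw(G) ≤ 3. For the lower bound, the 4 vertices {c, d, e, g} are pairwise adjacent, and any tree decomposition puts a clique entirely inside one bag — forcing width ≥ 3. The upper and lower bounds meet at 3, so that is the treewidth.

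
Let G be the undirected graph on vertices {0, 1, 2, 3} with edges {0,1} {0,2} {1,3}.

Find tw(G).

1

A width-1 tree decomposition is:
Bags: B1 = {0, 2}  B2 = {0, 1}  B3 = {1, 3}
Tree: B1–B2, B2–B3
Every bag has size at most 2, so the width is 2 − 1 = 1 and tw(G) ≤ 1. Any graph with an edge has treewidth ≥ 1, and G has the edge 0–2. The upper and lower bounds meet at 1, so that is the treewidth.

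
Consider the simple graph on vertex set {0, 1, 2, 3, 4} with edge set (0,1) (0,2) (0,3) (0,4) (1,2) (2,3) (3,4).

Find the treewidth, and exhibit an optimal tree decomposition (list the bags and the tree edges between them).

Each bag holds 3 vertices, so the decomposition has width 2, which upper-bounds the treewidth. For the lower bound, the 3 vertices {0, 1, 2} are pairwise adjacent, and any tree decomposition puts a clique entirely inside one bag — forcing width ≥ 2. Combining the bounds, tw(G) = 2.

Treewidth 2.
Bags: B1 = {0, 2, 3}  B2 = {0, 1, 2}  B3 = {0, 3, 4}
Tree: B1–B2, B1–B3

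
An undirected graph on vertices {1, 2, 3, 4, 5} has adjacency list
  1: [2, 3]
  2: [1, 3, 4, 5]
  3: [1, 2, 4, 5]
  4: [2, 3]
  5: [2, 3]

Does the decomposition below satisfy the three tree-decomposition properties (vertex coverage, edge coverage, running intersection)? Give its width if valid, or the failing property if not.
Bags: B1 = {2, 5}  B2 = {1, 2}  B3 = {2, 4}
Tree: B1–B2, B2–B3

No — vertex 3 appears in no bag.

A tree decomposition must satisfy three properties: every vertex lies in some bag; for every edge, both endpoints lie together in some bag; and for every vertex, the bags containing it form a connected subtree. Here vertex 3 appears in no bag, so the decomposition is invalid.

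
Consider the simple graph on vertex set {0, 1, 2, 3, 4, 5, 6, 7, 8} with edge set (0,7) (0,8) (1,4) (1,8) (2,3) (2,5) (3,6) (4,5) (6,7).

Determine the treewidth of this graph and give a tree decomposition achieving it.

Treewidth 2.
Bags: B1 = {2, 3, 6}  B2 = {2, 5, 6}  B3 = {4, 5, 6}  B4 = {1, 4, 6}  B5 = {1, 6, 8}  B6 = {0, 6, 8}  B7 = {0, 6, 7}
Tree: B1–B2, B2–B3, B3–B4, B4–B5, B5–B6, B6–B7

The largest bag has 3 vertices, giving width 2; this decomposition certifies tw(G) ≤ 2. Since 6–3–2–5–4–1–8–0–7–6 is a cycle in G, G is not acyclic. Forests are exactly the graphs of treewidth ≤ 1, so tw(G) ≥ 2. The upper and lower bounds meet at 2, so that is the treewidth.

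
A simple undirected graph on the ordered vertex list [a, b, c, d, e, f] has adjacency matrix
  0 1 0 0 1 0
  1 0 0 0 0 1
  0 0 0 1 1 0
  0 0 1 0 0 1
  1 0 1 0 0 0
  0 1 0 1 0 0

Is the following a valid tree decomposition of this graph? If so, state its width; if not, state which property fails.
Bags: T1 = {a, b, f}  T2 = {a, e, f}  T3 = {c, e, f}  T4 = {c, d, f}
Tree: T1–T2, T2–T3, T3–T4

Yes; width 2.

Vertex coverage: the bags together contain {a, b, c, d, e, f}, the full vertex set. Edge coverage: each edge of G has both endpoints in at least one bag. Running intersection: for every vertex, the bags containing it form a connected subtree. All three properties hold, so this is a valid tree decomposition of width max|bag| − 1 = 2, and hence tw(G) ≤ 2.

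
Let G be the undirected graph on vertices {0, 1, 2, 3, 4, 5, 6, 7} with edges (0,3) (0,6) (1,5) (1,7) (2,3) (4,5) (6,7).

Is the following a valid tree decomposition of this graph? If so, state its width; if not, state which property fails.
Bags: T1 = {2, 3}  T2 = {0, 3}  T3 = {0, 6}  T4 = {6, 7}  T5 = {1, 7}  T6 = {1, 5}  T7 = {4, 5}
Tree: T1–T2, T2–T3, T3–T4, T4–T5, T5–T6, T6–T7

Yes; width 1.

Vertex coverage: the bags together contain {0, 1, 2, 3, 4, 5, 6, 7}, the full vertex set. Edge coverage: each edge of G has both endpoints in at least one bag. Running intersection: for every vertex, the bags containing it form a connected subtree. All three properties hold, so this is a valid tree decomposition of width max|bag| − 1 = 1, and hence tw(G) ≤ 1.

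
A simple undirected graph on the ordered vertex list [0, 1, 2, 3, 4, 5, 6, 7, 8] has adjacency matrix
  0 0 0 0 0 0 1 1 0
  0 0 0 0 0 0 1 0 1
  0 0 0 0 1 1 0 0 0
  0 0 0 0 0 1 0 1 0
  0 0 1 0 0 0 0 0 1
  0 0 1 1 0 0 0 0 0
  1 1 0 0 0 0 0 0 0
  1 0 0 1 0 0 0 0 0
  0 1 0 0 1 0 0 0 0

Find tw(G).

A width-2 tree decomposition is:
Bags: B1 = {0, 6, 7}  B2 = {3, 6, 7}  B3 = {3, 5, 6}  B4 = {2, 5, 6}  B5 = {2, 4, 6}  B6 = {4, 6, 8}  B7 = {1, 6, 8}
Tree: B1–B2, B2–B3, B3–B4, B4–B5, B5–B6, B6–B7
Each bag holds 3 vertices, so the decomposition has width 2, which upper-bounds the treewidth. The edges 6–0–7–3–5–2–4–8–1–6 form a cycle, so G is not a tree and its treewidth is at least 2. Combining the bounds, tw(G) = 2.

2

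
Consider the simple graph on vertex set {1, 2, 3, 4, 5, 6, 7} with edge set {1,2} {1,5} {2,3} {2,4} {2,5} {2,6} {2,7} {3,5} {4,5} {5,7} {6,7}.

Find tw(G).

2

A width-2 tree decomposition is:
Bags: B1 = {2, 5, 7}  B2 = {2, 6, 7}  B3 = {2, 3, 5}  B4 = {1, 2, 5}  B5 = {2, 4, 5}
Tree: B1–B2, B1–B3, B3–B4, B4–B5
Each bag holds 3 vertices, so the decomposition has width 2, which upper-bounds the treewidth. For the lower bound, the 3 vertices {1, 2, 5} are pairwise adjacent, and any tree decomposition puts a clique entirely inside one bag — forcing width ≥ 2. Hence tw(G) = 2 exactly.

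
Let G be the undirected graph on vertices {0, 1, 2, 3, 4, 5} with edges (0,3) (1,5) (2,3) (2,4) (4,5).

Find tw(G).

A width-1 tree decomposition is:
Bags: B1 = {1, 5}  B2 = {4, 5}  B3 = {2, 4}  B4 = {2, 3}  B5 = {0, 3}
Tree: B1–B2, B2–B3, B3–B4, B4–B5
The largest bag has 2 vertices, giving width 1; this decomposition certifies tw(G) ≤ 1. Since G has at least one edge (e.g. 1–5), it is not an edgeless graph, so tw(G) ≥ 1. Therefore the treewidth is 1.

1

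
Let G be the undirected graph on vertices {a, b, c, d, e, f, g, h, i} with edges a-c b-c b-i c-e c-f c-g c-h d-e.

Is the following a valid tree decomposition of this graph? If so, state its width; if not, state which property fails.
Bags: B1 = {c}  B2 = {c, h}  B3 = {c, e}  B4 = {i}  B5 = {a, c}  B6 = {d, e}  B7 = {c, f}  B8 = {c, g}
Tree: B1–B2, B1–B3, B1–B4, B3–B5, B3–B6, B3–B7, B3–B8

No — vertex b appears in no bag.

A tree decomposition must satisfy three properties: every vertex lies in some bag; for every edge, both endpoints lie together in some bag; and for every vertex, the bags containing it form a connected subtree. Here vertex b appears in no bag, so the decomposition is invalid.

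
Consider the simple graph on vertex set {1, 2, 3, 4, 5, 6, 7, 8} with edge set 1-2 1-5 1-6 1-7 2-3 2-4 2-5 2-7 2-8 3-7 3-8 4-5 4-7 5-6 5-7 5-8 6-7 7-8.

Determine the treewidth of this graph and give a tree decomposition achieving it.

Treewidth 3.
One optimal decomposition is:
Bags: B1 = {1, 2, 5, 7}  B2 = {1, 5, 6, 7}  B3 = {2, 5, 7, 8}  B4 = {2, 3, 7, 8}  B5 = {2, 4, 5, 7}
Tree: B1–B2, B1–B3, B3–B4, B1–B5

The largest bag has 4 vertices, giving width 3; this decomposition certifies tw(G) ≤ 3. Conversely, {2, 3, 7, 8} is a clique of size 4, and the vertices of any clique must share a bag in every tree decomposition; so some bag has ≥ 4 vertices and tw(G) ≥ 3. Combining the bounds, tw(G) = 3.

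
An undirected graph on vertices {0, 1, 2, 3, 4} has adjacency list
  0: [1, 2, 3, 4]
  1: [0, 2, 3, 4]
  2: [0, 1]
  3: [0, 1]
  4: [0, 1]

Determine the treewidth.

A width-2 tree decomposition is:
Bags: B1 = {0, 1, 3}  B2 = {0, 1, 2}  B3 = {0, 1, 4}
Tree: B1–B2, B1–B3
The largest bag has 3 vertices, giving width 2; this decomposition certifies tw(G) ≤ 2. For the lower bound, the 3 vertices {0, 1, 2} are pairwise adjacent, and any tree decomposition puts a clique entirely inside one bag — forcing width ≥ 2. The upper and lower bounds meet at 2, so that is the treewidth.

2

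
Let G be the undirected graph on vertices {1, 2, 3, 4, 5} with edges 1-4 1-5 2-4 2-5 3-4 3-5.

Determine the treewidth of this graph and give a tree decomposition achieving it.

Every bag has size at most 3, so the width is 3 − 1 = 2 and tw(G) ≤ 2. The edges 4–3–5–1–4 form a cycle, so G is not a tree and its treewidth is at least 2. Combining the bounds, tw(G) = 2.

Treewidth 2.
Bags: B1 = {3, 4, 5}  B2 = {1, 4, 5}  B3 = {2, 4, 5}
Tree: B1–B2, B2–B3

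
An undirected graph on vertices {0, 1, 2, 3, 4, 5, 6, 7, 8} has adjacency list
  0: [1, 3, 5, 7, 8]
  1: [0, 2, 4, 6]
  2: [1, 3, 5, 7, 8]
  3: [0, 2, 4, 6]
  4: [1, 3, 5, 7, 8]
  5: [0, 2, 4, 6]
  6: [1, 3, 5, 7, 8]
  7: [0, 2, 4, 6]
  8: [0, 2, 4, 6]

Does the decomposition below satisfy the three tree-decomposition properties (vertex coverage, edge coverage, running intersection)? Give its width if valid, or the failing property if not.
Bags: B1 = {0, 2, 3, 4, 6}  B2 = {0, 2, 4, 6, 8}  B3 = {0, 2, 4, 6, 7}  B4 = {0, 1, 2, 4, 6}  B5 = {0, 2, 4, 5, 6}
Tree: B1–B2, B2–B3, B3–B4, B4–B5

Vertex coverage: the bags together contain {0, 1, 2, 3, 4, 5, 6, 7, 8}, the full vertex set. Edge coverage: each edge of G has both endpoints in at least one bag. Running intersection: for every vertex, the bags containing it form a connected subtree. All three properties hold, so this is a valid tree decomposition of width max|bag| − 1 = 4, and hence tw(G) ≤ 4.

Yes; width 4.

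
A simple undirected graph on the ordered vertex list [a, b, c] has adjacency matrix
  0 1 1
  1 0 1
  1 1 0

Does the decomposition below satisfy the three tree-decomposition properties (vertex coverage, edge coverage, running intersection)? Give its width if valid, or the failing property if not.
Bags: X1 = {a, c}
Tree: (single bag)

No — vertex b appears in no bag.

A tree decomposition must satisfy three properties: every vertex lies in some bag; for every edge, both endpoints lie together in some bag; and for every vertex, the bags containing it form a connected subtree. Here vertex b appears in no bag, so the decomposition is invalid.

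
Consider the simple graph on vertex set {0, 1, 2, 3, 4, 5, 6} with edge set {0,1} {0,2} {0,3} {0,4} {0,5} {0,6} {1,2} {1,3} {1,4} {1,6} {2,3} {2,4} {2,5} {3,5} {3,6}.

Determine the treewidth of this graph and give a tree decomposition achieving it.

The largest bag has 4 vertices, giving width 3; this decomposition certifies tw(G) ≤ 3. Conversely, {0, 1, 2, 3} is a clique of size 4, and the vertices of any clique must share a bag in every tree decomposition; so some bag has ≥ 4 vertices and tw(G) ≥ 3. The upper and lower bounds meet at 3, so that is the treewidth.

Treewidth 3.
One optimal decomposition is:
Bags: B1 = {0, 1, 2, 4}  B2 = {0, 1, 2, 3}  B3 = {0, 2, 3, 5}  B4 = {0, 1, 3, 6}
Tree: B1–B2, B2–B3, B2–B4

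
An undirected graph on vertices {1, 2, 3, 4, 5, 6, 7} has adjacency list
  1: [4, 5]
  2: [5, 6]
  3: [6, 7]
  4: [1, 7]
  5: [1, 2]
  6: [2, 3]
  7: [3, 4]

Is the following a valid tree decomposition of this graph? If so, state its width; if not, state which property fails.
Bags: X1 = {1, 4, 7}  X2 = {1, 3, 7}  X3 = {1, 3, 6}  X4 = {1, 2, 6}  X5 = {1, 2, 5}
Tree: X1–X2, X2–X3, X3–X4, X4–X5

Yes; width 2.

Every vertex of G appears in some bag (union = {1, 2, 3, 4, 5, 6, 7}); every edge is covered by a bag; and for each vertex v the set of bags containing v is connected in the bag tree. The decomposition is therefore valid. The largest bag has 3 vertices, so the width is 2.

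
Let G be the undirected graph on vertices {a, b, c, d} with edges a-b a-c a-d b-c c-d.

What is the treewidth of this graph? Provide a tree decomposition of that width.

Treewidth 2.
One such decomposition:
Bags: B1 = {a, c, d}  B2 = {a, b, c}
Tree: B1–B2

Every bag has size at most 3, so the width is 3 − 1 = 2 and tw(G) ≤ 2. On the other hand G contains the 3-clique {a, c, d}. A clique must lie in a single bag of any decomposition, so no decomposition can have width below 2. Combining the bounds, tw(G) = 2.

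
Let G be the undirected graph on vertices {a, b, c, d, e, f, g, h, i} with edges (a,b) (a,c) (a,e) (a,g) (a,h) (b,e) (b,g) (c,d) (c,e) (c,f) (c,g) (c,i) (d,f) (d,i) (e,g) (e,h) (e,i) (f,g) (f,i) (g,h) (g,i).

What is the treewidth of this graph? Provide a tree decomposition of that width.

The largest bag has 4 vertices, giving width 3; this decomposition certifies tw(G) ≤ 3. On the other hand G contains the 4-clique {c, d, f, i}. A clique must lie in a single bag of any decomposition, so no decomposition can have width below 3. The upper and lower bounds meet at 3, so that is the treewidth.

Treewidth 3.
Bags: B1 = {c, e, g, i}  B2 = {c, f, g, i}  B3 = {c, d, f, i}  B4 = {a, c, e, g}  B5 = {a, e, g, h}  B6 = {a, b, e, g}
Tree: B1–B2, B2–B3, B1–B4, B4–B5, B4–B6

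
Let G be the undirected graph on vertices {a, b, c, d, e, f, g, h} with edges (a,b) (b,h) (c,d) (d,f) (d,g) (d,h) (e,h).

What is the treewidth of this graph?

1

A width-1 tree decomposition is:
Bags: B1 = {e, h}  B2 = {d, h}  B3 = {b, h}  B4 = {d, g}  B5 = {c, d}  B6 = {a, b}  B7 = {d, f}
Tree: B1–B2, B2–B3, B2–B4, B2–B5, B3–B6, B5–B7
The largest bag has 2 vertices, giving width 1; this decomposition certifies tw(G) ≤ 1. G has an edge, so its treewidth is at least 1. Hence tw(G) = 1 exactly.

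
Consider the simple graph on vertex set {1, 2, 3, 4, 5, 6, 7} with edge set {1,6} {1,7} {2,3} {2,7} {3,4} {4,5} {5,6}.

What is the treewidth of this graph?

2

A width-2 tree decomposition is:
Bags: B1 = {1, 6, 7}  B2 = {5, 6, 7}  B3 = {4, 5, 7}  B4 = {3, 4, 7}  B5 = {2, 3, 7}
Tree: B1–B2, B2–B3, B3–B4, B4–B5
Every bag has size at most 3, so the width is 3 − 1 = 2 and tw(G) ≤ 2. For the lower bound, G contains the cycle 7–1–6–5–4–3–2–7, so G is not a forest; only forests have treewidth ≤ 1, hence tw(G) ≥ 2. Combining the bounds, tw(G) = 2.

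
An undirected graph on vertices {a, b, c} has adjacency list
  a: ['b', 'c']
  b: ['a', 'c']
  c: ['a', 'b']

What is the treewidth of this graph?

A width-2 tree decomposition is:
Bags: B1 = {a, b, c}
Tree: (single bag)
A single bag containing all 3 vertices is trivially a valid decomposition of width 2. On the other hand G contains the 3-clique {a, b, c}. A clique must lie in a single bag of any decomposition, so no decomposition can have width below 2. Hence tw(G) = 2 exactly.

2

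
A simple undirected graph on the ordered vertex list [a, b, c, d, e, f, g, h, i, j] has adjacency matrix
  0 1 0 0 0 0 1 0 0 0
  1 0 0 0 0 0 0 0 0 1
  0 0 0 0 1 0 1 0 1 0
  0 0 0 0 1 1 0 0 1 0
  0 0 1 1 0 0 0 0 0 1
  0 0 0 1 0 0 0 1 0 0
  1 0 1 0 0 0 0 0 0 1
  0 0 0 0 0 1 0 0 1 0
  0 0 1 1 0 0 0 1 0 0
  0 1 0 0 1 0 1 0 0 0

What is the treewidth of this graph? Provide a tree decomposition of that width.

The largest bag has 3 vertices, giving width 2; this decomposition certifies tw(G) ≤ 2. The edges a–b–j–g–a form a cycle, so G is not a tree and its treewidth is at least 2. Therefore the treewidth is 2.

Treewidth 2.
One optimal decomposition is:
Bags: B1 = {a, b, g}  B2 = {b, g, j}  B3 = {c, g, j}  B4 = {c, e, j}  B5 = {c, e, i}  B6 = {d, e, i}  B7 = {d, h, i}  B8 = {d, f, h}
Tree: B1–B2, B2–B3, B3–B4, B4–B5, B5–B6, B6–B7, B7–B8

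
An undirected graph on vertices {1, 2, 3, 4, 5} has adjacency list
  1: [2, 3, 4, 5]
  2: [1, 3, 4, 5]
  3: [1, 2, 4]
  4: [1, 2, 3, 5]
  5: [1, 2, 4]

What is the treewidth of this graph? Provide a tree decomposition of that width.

Treewidth 3.
Bags: B1 = {1, 2, 3, 4}  B2 = {1, 2, 4, 5}
Tree: B1–B2

Every bag has size at most 4, so the width is 4 − 1 = 3 and tw(G) ≤ 3. For the lower bound, the 4 vertices {1, 2, 3, 4} are pairwise adjacent, and any tree decomposition puts a clique entirely inside one bag — forcing width ≥ 3. The upper and lower bounds meet at 3, so that is the treewidth.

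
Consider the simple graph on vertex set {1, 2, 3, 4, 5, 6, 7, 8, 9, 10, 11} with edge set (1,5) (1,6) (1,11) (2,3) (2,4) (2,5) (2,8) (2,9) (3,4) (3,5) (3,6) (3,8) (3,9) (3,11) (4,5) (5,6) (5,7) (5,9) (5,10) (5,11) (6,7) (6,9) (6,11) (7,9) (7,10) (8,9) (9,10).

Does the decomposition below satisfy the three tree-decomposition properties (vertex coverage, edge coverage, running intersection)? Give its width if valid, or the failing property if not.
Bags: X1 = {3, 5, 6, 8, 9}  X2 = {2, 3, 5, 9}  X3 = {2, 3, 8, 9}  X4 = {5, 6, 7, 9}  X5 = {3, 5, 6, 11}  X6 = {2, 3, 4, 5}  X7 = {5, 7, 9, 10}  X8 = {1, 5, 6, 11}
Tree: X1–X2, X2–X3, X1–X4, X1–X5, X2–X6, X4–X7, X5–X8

A tree decomposition must satisfy three properties: every vertex lies in some bag; for every edge, both endpoints lie together in some bag; and for every vertex, the bags containing it form a connected subtree. Here bags containing vertex 8 are not connected in the tree, so the decomposition is invalid.

No — bags containing vertex 8 are not connected in the tree.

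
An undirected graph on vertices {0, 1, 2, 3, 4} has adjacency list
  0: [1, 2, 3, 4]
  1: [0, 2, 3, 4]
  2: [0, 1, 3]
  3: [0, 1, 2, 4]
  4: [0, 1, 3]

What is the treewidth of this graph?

A width-3 tree decomposition is:
Bags: B1 = {0, 1, 3, 4}  B2 = {0, 1, 2, 3}
Tree: B1–B2
The largest bag has 4 vertices, giving width 3; this decomposition certifies tw(G) ≤ 3. Conversely, {0, 1, 2, 3} is a clique of size 4, and the vertices of any clique must share a bag in every tree decomposition; so some bag has ≥ 4 vertices and tw(G) ≥ 3. Therefore the treewidth is 3.

3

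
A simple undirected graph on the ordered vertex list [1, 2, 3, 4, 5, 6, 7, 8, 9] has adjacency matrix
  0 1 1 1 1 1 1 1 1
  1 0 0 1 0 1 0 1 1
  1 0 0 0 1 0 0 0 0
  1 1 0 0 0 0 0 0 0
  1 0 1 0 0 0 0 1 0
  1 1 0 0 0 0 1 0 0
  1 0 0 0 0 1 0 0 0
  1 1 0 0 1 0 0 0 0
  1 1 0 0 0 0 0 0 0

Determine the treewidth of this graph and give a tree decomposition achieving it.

The largest bag has 3 vertices, giving width 2; this decomposition certifies tw(G) ≤ 2. Conversely, {1, 2, 8} is a clique of size 3, and the vertices of any clique must share a bag in every tree decomposition; so some bag has ≥ 3 vertices and tw(G) ≥ 2. Hence tw(G) = 2 exactly.

Treewidth 2.
Bags: B1 = {1, 2, 6}  B2 = {1, 2, 8}  B3 = {1, 5, 8}  B4 = {1, 2, 4}  B5 = {1, 3, 5}  B6 = {1, 6, 7}  B7 = {1, 2, 9}
Tree: B1–B2, B2–B3, B1–B4, B3–B5, B1–B6, B1–B7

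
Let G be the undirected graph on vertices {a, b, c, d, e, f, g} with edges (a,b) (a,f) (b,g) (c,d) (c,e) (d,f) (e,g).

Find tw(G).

2

A width-2 tree decomposition is:
Bags: B1 = {c, e, g}  B2 = {c, d, g}  B3 = {d, f, g}  B4 = {a, f, g}  B5 = {a, b, g}
Tree: B1–B2, B2–B3, B3–B4, B4–B5
Each bag holds 3 vertices, so the decomposition has width 2, which upper-bounds the treewidth. The edges g–e–c–d–f–a–b–g form a cycle, so G is not a tree and its treewidth is at least 2. The upper and lower bounds meet at 2, so that is the treewidth.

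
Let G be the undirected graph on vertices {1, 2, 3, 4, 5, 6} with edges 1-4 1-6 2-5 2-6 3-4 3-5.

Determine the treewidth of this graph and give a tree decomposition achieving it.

Treewidth 2.
One such decomposition:
Bags: B1 = {1, 4, 6}  B2 = {3, 4, 6}  B3 = {3, 5, 6}  B4 = {2, 5, 6}
Tree: B1–B2, B2–B3, B3–B4

The largest bag has 3 vertices, giving width 2; this decomposition certifies tw(G) ≤ 2. Since 6–1–4–3–5–2–6 is a cycle in G, G is not acyclic. Forests are exactly the graphs of treewidth ≤ 1, so tw(G) ≥ 2. Hence tw(G) = 2 exactly.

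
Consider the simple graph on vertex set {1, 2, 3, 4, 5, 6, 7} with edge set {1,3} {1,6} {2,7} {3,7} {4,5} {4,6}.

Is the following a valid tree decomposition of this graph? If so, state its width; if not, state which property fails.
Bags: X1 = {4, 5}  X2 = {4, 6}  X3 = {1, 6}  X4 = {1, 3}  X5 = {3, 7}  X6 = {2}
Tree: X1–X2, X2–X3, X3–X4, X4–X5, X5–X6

A tree decomposition must satisfy three properties: every vertex lies in some bag; for every edge, both endpoints lie together in some bag; and for every vertex, the bags containing it form a connected subtree. Here edge (7,2) lies in no bag, so the decomposition is invalid.

No — edge (7,2) lies in no bag.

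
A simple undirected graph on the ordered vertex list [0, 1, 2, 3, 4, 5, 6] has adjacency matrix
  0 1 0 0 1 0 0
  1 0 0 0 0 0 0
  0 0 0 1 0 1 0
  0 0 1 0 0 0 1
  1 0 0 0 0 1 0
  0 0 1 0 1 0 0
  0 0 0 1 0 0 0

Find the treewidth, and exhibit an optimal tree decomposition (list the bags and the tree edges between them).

Each bag holds 2 vertices, so the decomposition has width 1, which upper-bounds the treewidth. Since G has at least one edge (e.g. 6–3), it is not an edgeless graph, so tw(G) ≥ 1. The upper and lower bounds meet at 1, so that is the treewidth.

Treewidth 1.
One optimal decomposition is:
Bags: B1 = {3, 6}  B2 = {2, 3}  B3 = {2, 5}  B4 = {4, 5}  B5 = {0, 4}  B6 = {0, 1}
Tree: B1–B2, B2–B3, B3–B4, B4–B5, B5–B6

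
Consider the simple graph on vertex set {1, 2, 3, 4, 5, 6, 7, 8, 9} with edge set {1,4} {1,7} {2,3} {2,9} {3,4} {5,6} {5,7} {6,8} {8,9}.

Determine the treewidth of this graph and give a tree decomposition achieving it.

Treewidth 2.
Bags: B1 = {5, 6, 8}  B2 = {5, 8, 9}  B3 = {2, 5, 9}  B4 = {2, 3, 5}  B5 = {3, 4, 5}  B6 = {1, 4, 5}  B7 = {1, 5, 7}
Tree: B1–B2, B2–B3, B3–B4, B4–B5, B5–B6, B6–B7

Every bag has size at most 3, so the width is 3 − 1 = 2 and tw(G) ≤ 2. The edges 5–6–8–9–2–3–4–1–7–5 form a cycle, so G is not a tree and its treewidth is at least 2. Therefore the treewidth is 2.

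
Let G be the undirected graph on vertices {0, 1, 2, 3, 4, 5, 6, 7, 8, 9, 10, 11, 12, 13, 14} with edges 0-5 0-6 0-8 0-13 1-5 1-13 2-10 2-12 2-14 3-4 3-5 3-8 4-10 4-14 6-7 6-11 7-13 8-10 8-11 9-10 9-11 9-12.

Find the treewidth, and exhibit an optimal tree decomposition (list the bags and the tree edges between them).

Treewidth 3.
One optimal decomposition is:
Bags: B1 = {2, 9, 12, 14}  B2 = {2, 9, 10, 14}  B3 = {4, 9, 10, 14}  B4 = {4, 9, 10, 11}  B5 = {4, 8, 10, 11}  B6 = {3, 4, 8, 11}  B7 = {3, 6, 8, 11}  B8 = {0, 3, 6, 8}  B9 = {0, 3, 5, 6}  B10 = {0, 5, 6, 7}  B11 = {0, 5, 7, 13}  B12 = {1, 5, 7, 13}
Tree: B1–B2, B2–B3, B3–B4, B4–B5, B5–B6, B6–B7, B7–B8, B8–B9, B9–B10, B10–B11, B11–B12

Each bag holds 4 vertices, so the decomposition has width 3, which upper-bounds the treewidth. For the lower bound: the 4 vertex sets {2,12,14}, {9}, {10}, {3,4,8,11} are disjoint, each induces a connected subgraph, and every pair is joined by at least one edge of G. Contracting each set to a single vertex therefore yields K_{4} as a minor, and since treewidth is minor-monotone, tw(G) ≥ tw(K_{4}) = 3. Hence tw(G) = 3 exactly.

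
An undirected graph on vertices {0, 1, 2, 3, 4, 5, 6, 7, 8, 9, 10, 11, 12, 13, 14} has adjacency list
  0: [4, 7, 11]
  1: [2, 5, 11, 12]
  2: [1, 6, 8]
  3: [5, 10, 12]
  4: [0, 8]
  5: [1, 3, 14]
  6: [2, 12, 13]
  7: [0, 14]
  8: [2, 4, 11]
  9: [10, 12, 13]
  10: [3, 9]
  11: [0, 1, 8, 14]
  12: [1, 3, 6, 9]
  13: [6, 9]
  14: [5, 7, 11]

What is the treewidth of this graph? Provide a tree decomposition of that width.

Each bag holds 4 vertices, so the decomposition has width 3, which upper-bounds the treewidth. For the lower bound: the 4 vertex sets {9,10,13}, {6}, {12}, {1,2,3,5} are disjoint, each induces a connected subgraph, and every pair is joined by at least one edge of G. Contracting each set to a single vertex therefore yields K_{4} as a minor, and since treewidth is minor-monotone, tw(G) ≥ tw(K_{4}) = 3. The upper and lower bounds meet at 3, so that is the treewidth.

Treewidth 3.
One optimal decomposition is:
Bags: B1 = {6, 9, 10, 13}  B2 = {6, 9, 10, 12}  B3 = {3, 6, 10, 12}  B4 = {2, 3, 6, 12}  B5 = {1, 2, 3, 12}  B6 = {1, 2, 3, 5}  B7 = {1, 2, 5, 8}  B8 = {1, 5, 8, 11}  B9 = {5, 8, 11, 14}  B10 = {4, 8, 11, 14}  B11 = {0, 4, 11, 14}  B12 = {0, 4, 7, 14}
Tree: B1–B2, B2–B3, B3–B4, B4–B5, B5–B6, B6–B7, B7–B8, B8–B9, B9–B10, B10–B11, B11–B12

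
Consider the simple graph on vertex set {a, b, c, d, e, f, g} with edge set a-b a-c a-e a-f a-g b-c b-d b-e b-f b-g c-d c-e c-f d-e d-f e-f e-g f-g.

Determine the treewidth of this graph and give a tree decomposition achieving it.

Treewidth 4.
Bags: B1 = {a, b, e, f, g}  B2 = {a, b, c, e, f}  B3 = {b, c, d, e, f}
Tree: B1–B2, B2–B3

Each bag holds 5 vertices, so the decomposition has width 4, which upper-bounds the treewidth. Conversely, {a, b, e, f, g} is a clique of size 5, and the vertices of any clique must share a bag in every tree decomposition; so some bag has ≥ 5 vertices and tw(G) ≥ 4. The upper and lower bounds meet at 4, so that is the treewidth.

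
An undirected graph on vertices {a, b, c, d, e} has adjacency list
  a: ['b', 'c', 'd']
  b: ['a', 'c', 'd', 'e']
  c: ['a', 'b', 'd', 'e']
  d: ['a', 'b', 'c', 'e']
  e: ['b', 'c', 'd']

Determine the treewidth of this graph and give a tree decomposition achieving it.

Every bag has size at most 4, so the width is 4 − 1 = 3 and tw(G) ≤ 3. Conversely, {b, c, d, e} is a clique of size 4, and the vertices of any clique must share a bag in every tree decomposition; so some bag has ≥ 4 vertices and tw(G) ≥ 3. Therefore the treewidth is 3.

Treewidth 3.
Bags: B1 = {b, c, d, e}  B2 = {a, b, c, d}
Tree: B1–B2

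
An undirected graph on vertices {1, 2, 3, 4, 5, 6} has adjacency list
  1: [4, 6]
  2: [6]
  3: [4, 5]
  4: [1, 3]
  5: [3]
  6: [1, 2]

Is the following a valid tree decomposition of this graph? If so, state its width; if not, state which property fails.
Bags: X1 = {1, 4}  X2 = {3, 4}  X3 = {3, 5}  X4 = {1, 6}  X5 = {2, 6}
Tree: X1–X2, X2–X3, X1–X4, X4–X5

Checking the three conditions: (i) the bags cover all of {1, 2, 3, 4, 5, 6}; (ii) for each edge, some bag contains both endpoints; (iii) the bags containing any fixed vertex form a subtree. All hold, so the decomposition is valid with width 2 − 1 = 1.

Yes; width 1.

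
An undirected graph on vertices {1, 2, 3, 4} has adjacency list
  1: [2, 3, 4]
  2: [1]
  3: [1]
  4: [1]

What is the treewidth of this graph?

1

A width-1 tree decomposition is:
Bags: B1 = {1, 4}  B2 = {1, 2}  B3 = {1, 3}
Tree: B1–B2, B2–B3
Each bag holds 2 vertices, so the decomposition has width 1, which upper-bounds the treewidth. G has an edge, so its treewidth is at least 1. Hence tw(G) = 1 exactly.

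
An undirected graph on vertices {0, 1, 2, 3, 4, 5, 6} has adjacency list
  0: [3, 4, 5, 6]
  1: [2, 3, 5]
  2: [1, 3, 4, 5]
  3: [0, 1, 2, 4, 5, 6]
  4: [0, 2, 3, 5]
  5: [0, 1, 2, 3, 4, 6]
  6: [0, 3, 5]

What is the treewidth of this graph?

3

A width-3 tree decomposition is:
Bags: B1 = {0, 3, 4, 5}  B2 = {0, 3, 5, 6}  B3 = {2, 3, 4, 5}  B4 = {1, 2, 3, 5}
Tree: B1–B2, B1–B3, B3–B4
Each bag holds 4 vertices, so the decomposition has width 3, which upper-bounds the treewidth. On the other hand G contains the 4-clique {0, 3, 4, 5}. A clique must lie in a single bag of any decomposition, so no decomposition can have width below 3. Combining the bounds, tw(G) = 3.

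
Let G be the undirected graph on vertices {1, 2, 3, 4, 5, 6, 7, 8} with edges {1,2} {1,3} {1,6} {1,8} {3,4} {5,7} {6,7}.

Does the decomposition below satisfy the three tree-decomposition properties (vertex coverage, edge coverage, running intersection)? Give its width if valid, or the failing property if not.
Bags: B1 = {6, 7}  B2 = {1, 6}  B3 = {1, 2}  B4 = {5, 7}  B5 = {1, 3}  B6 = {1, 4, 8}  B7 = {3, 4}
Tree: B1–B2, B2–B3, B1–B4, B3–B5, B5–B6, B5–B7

No — bags containing vertex 4 are not connected in the tree.

A tree decomposition must satisfy three properties: every vertex lies in some bag; for every edge, both endpoints lie together in some bag; and for every vertex, the bags containing it form a connected subtree. Here bags containing vertex 4 are not connected in the tree, so the decomposition is invalid.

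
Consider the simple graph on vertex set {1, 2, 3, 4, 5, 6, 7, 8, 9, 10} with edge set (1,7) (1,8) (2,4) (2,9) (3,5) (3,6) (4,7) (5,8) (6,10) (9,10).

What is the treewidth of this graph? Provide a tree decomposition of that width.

Treewidth 2.
One optimal decomposition is:
Bags: B1 = {6, 9, 10}  B2 = {3, 6, 9}  B3 = {3, 5, 9}  B4 = {5, 8, 9}  B5 = {1, 8, 9}  B6 = {1, 7, 9}  B7 = {4, 7, 9}  B8 = {2, 4, 9}
Tree: B1–B2, B2–B3, B3–B4, B4–B5, B5–B6, B6–B7, B7–B8

The largest bag has 3 vertices, giving width 2; this decomposition certifies tw(G) ≤ 2. Since 9–10–6–3–5–8–1–7–4–2–9 is a cycle in G, G is not acyclic. Forests are exactly the graphs of treewidth ≤ 1, so tw(G) ≥ 2. Hence tw(G) = 2 exactly.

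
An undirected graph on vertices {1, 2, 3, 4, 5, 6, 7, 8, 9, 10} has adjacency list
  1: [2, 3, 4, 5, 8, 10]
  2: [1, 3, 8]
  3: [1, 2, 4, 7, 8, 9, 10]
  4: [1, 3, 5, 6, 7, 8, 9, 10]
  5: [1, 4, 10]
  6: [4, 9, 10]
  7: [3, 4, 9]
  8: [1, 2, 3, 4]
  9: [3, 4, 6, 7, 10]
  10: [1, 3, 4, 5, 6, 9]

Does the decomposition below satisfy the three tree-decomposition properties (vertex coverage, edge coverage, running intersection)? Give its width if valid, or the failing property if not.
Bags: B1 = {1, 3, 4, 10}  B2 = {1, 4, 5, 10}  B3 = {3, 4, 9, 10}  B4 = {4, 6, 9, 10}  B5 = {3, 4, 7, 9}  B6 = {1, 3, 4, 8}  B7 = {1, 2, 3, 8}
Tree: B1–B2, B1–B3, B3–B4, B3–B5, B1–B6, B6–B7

Every vertex of G appears in some bag (union = {1, 2, 3, 4, 5, 6, 7, 8, 9, 10}); every edge is covered by a bag; and for each vertex v the set of bags containing v is connected in the bag tree. The decomposition is therefore valid. The largest bag has 4 vertices, so the width is 3.

Yes; width 3.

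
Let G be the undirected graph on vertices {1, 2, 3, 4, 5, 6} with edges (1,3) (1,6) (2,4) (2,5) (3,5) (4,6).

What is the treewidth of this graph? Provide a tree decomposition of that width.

Every bag has size at most 3, so the width is 3 − 1 = 2 and tw(G) ≤ 2. Since 3–1–6–4–2–5–3 is a cycle in G, G is not acyclic. Forests are exactly the graphs of treewidth ≤ 1, so tw(G) ≥ 2. The upper and lower bounds meet at 2, so that is the treewidth.

Treewidth 2.
One such decomposition:
Bags: B1 = {1, 3, 6}  B2 = {3, 4, 6}  B3 = {2, 3, 4}  B4 = {2, 3, 5}
Tree: B1–B2, B2–B3, B3–B4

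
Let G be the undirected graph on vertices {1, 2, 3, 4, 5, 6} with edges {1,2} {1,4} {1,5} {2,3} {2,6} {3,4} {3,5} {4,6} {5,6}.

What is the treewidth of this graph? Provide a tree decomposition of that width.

Treewidth 3.
Bags: B1 = {1, 2, 3, 6}  B2 = {1, 3, 5, 6}  B3 = {1, 3, 4, 6}
Tree: B1–B2, B2–B3

The largest bag has 4 vertices, giving width 3; this decomposition certifies tw(G) ≤ 3. For the lower bound: the 4 vertex sets {1,2}, {5,6}, {3}, {4} are disjoint, each induces a connected subgraph, and every pair is joined by at least one edge of G. Contracting each set to a single vertex therefore yields K_{4} as a minor, and since treewidth is minor-monotone, tw(G) ≥ tw(K_{4}) = 3. Combining the bounds, tw(G) = 3.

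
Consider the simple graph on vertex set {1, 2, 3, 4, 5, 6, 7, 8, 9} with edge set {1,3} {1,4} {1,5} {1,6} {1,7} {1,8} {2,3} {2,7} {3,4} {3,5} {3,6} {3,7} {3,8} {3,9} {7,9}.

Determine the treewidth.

2

A width-2 tree decomposition is:
Bags: B1 = {1, 3, 7}  B2 = {1, 3, 4}  B3 = {1, 3, 6}  B4 = {2, 3, 7}  B5 = {1, 3, 5}  B6 = {3, 7, 9}  B7 = {1, 3, 8}
Tree: B1–B2, B1–B3, B1–B4, B3–B5, B1–B6, B2–B7
Each bag holds 3 vertices, so the decomposition has width 2, which upper-bounds the treewidth. For the lower bound, the 3 vertices {1, 3, 4} are pairwise adjacent, and any tree decomposition puts a clique entirely inside one bag — forcing width ≥ 2. Therefore the treewidth is 2.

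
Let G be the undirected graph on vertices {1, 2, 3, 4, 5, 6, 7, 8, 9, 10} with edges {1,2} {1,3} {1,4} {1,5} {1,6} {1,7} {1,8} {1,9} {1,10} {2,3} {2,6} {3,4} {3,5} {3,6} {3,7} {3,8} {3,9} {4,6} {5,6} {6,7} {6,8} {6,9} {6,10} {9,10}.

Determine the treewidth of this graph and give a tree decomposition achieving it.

Treewidth 3.
Bags: B1 = {1, 3, 4, 6}  B2 = {1, 3, 6, 8}  B3 = {1, 3, 5, 6}  B4 = {1, 3, 6, 9}  B5 = {1, 3, 6, 7}  B6 = {1, 2, 3, 6}  B7 = {1, 6, 9, 10}
Tree: B1–B2, B2–B3, B2–B4, B2–B5, B5–B6, B4–B7

Each bag holds 4 vertices, so the decomposition has width 3, which upper-bounds the treewidth. For the lower bound, the 4 vertices {1, 6, 9, 10} are pairwise adjacent, and any tree decomposition puts a clique entirely inside one bag — forcing width ≥ 3. Hence tw(G) = 3 exactly.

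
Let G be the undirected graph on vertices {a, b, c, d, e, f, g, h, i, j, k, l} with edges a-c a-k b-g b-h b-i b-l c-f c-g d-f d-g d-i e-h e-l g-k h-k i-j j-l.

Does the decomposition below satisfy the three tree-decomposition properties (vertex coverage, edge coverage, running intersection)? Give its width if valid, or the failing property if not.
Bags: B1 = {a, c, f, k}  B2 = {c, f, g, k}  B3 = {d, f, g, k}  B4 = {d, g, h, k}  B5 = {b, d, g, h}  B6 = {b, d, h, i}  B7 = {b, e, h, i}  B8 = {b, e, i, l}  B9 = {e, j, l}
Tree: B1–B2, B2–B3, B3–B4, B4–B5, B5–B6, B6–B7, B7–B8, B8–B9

No — edge (i,j) lies in no bag.

A tree decomposition must satisfy three properties: every vertex lies in some bag; for every edge, both endpoints lie together in some bag; and for every vertex, the bags containing it form a connected subtree. Here edge (i,j) lies in no bag, so the decomposition is invalid.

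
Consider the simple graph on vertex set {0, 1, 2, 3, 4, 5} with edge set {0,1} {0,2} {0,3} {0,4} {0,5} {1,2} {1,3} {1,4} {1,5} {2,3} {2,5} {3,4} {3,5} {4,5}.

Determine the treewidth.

A width-4 tree decomposition is:
Bags: B1 = {0, 1, 2, 3, 5}  B2 = {0, 1, 3, 4, 5}
Tree: B1–B2
Each bag holds 5 vertices, so the decomposition has width 4, which upper-bounds the treewidth. On the other hand G contains the 5-clique {0, 1, 2, 3, 5}. A clique must lie in a single bag of any decomposition, so no decomposition can have width below 4. Combining the bounds, tw(G) = 4.

4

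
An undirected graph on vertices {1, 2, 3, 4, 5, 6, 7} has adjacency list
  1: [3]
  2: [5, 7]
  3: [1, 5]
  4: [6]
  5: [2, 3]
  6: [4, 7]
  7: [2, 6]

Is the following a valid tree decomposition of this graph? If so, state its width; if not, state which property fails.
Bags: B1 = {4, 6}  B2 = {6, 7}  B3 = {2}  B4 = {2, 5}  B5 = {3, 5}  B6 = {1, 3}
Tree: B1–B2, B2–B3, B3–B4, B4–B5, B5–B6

A tree decomposition must satisfy three properties: every vertex lies in some bag; for every edge, both endpoints lie together in some bag; and for every vertex, the bags containing it form a connected subtree. Here edge (7,2) lies in no bag, so the decomposition is invalid.

No — edge (7,2) lies in no bag.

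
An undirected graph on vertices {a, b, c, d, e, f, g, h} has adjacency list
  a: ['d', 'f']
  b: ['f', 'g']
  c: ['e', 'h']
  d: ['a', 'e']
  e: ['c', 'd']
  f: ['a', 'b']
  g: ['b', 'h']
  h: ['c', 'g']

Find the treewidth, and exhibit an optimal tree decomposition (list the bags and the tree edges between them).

The largest bag has 3 vertices, giving width 2; this decomposition certifies tw(G) ≤ 2. For the lower bound, G contains the cycle f–a–d–e–c–h–g–b–f, so G is not a forest; only forests have treewidth ≤ 1, hence tw(G) ≥ 2. The upper and lower bounds meet at 2, so that is the treewidth.

Treewidth 2.
Bags: B1 = {a, d, f}  B2 = {d, e, f}  B3 = {c, e, f}  B4 = {c, f, h}  B5 = {f, g, h}  B6 = {b, f, g}
Tree: B1–B2, B2–B3, B3–B4, B4–B5, B5–B6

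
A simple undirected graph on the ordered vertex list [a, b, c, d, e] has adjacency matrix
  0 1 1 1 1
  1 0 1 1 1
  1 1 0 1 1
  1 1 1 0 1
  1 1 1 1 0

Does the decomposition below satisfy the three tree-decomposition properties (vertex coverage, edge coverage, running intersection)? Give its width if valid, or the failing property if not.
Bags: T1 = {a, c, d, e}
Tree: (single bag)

No — vertex b appears in no bag.

A tree decomposition must satisfy three properties: every vertex lies in some bag; for every edge, both endpoints lie together in some bag; and for every vertex, the bags containing it form a connected subtree. Here vertex b appears in no bag, so the decomposition is invalid.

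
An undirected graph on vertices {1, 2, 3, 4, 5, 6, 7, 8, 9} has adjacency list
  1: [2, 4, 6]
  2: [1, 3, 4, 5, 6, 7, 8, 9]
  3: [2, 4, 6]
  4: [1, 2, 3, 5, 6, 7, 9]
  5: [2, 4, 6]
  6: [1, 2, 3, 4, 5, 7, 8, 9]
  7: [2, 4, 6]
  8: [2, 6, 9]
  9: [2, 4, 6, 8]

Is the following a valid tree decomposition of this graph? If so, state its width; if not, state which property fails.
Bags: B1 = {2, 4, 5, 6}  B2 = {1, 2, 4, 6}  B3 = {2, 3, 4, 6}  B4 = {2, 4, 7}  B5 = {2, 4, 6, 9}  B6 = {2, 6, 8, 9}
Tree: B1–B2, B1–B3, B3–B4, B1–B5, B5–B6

A tree decomposition must satisfy three properties: every vertex lies in some bag; for every edge, both endpoints lie together in some bag; and for every vertex, the bags containing it form a connected subtree. Here edge (6,7) lies in no bag, so the decomposition is invalid.

No — edge (6,7) lies in no bag.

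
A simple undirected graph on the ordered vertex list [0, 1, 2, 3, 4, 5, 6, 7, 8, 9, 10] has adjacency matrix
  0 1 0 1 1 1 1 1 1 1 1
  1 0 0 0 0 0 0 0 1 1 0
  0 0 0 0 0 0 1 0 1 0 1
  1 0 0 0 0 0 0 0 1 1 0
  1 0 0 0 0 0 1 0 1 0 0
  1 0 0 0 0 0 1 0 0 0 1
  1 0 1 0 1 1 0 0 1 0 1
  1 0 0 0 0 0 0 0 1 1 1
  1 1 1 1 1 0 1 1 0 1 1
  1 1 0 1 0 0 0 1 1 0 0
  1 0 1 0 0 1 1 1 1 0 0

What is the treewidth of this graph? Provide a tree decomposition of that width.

Treewidth 3.
One such decomposition:
Bags: B1 = {0, 7, 8, 10}  B2 = {0, 6, 8, 10}  B3 = {0, 7, 8, 9}  B4 = {0, 3, 8, 9}  B5 = {0, 4, 6, 8}  B6 = {0, 5, 6, 10}  B7 = {2, 6, 8, 10}  B8 = {0, 1, 8, 9}
Tree: B1–B2, B1–B3, B3–B4, B2–B5, B2–B6, B2–B7, B3–B8

The largest bag has 4 vertices, giving width 3; this decomposition certifies tw(G) ≤ 3. For the lower bound, the 4 vertices {0, 1, 8, 9} are pairwise adjacent, and any tree decomposition puts a clique entirely inside one bag — forcing width ≥ 3. Therefore the treewidth is 3.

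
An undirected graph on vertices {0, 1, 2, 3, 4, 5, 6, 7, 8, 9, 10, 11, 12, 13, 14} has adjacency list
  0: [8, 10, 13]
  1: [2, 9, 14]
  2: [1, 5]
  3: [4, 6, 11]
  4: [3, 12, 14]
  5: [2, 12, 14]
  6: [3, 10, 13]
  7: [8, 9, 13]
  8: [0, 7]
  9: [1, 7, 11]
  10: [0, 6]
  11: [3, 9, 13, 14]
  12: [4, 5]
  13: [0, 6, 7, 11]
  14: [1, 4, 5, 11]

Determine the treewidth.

3

A width-3 tree decomposition is:
Bags: B1 = {1, 2, 5, 12}  B2 = {1, 5, 12, 14}  B3 = {1, 4, 12, 14}  B4 = {1, 4, 9, 14}  B5 = {4, 9, 11, 14}  B6 = {3, 4, 9, 11}  B7 = {3, 7, 9, 11}  B8 = {3, 7, 11, 13}  B9 = {3, 6, 7, 13}  B10 = {6, 7, 8, 13}  B11 = {0, 6, 8, 13}  B12 = {0, 6, 8, 10}
Tree: B1–B2, B2–B3, B3–B4, B4–B5, B5–B6, B6–B7, B7–B8, B8–B9, B9–B10, B10–B11, B11–B12
Each bag holds 4 vertices, so the decomposition has width 3, which upper-bounds the treewidth. For the lower bound: the 4 vertex sets {2,5,12}, {1}, {14}, {3,4,9,11} are disjoint, each induces a connected subgraph, and every pair is joined by at least one edge of G. Contracting each set to a single vertex therefore yields K_{4} as a minor, and since treewidth is minor-monotone, tw(G) ≥ tw(K_{4}) = 3. Combining the bounds, tw(G) = 3.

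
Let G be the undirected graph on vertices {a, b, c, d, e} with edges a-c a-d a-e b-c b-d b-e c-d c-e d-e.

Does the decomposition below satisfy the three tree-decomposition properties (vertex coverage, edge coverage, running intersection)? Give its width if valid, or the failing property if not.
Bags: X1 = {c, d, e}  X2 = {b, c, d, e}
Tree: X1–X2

A tree decomposition must satisfy three properties: every vertex lies in some bag; for every edge, both endpoints lie together in some bag; and for every vertex, the bags containing it form a connected subtree. Here vertex a appears in no bag, so the decomposition is invalid.

No — vertex a appears in no bag.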